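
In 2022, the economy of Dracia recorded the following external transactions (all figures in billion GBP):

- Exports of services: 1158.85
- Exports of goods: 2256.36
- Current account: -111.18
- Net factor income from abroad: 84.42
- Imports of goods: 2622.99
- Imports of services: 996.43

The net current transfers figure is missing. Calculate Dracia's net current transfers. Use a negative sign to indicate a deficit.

8.61

Current account = goods balance + services balance + net primary income + net secondary income
Sum of the known components = -119.79
Net current transfers = CA - (known components) = -111.18 - (-119.79) = 8.61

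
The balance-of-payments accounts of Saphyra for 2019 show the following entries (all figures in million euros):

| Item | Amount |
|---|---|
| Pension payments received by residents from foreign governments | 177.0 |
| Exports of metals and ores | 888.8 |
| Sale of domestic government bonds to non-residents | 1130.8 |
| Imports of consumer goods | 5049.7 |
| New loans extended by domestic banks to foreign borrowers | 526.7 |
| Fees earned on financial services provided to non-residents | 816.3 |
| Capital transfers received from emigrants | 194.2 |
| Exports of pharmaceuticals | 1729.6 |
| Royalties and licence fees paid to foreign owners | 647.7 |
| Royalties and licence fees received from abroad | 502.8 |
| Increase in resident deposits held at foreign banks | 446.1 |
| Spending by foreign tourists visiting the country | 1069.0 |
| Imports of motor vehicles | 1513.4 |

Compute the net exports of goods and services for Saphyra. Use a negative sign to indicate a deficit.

-2204.3

Goods: 1729.6 - 5049.7 + 888.8 - 1513.4 = -3944.7
Services: 502.8 + 816.3 + 1069.0 - 647.7 = 1740.4
Trade balance = -3944.7 + 1740.4 = -2204.3
(Excluded from the trade balance — secondary income: pension payments received by residents from foreign governments 177.0; financial account: sale of domestic government bonds to non-residents 1130.8, new loans extended by domestic banks to foreign borrowers 526.7, increase in resident deposits held at foreign banks 446.1; capital account: capital transfers received from emigrants 194.2.)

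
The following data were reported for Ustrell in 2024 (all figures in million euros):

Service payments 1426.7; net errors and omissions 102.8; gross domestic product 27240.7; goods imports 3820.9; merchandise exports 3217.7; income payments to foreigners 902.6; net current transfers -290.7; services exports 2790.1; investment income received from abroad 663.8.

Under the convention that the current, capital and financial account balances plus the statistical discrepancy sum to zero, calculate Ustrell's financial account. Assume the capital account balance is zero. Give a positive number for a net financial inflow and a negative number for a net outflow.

-333.5

Goods balance = 3217.7 - 3820.9 = -603.2
Services balance = 2790.1 - 1426.7 = 1363.4
Trade balance (goods + services) = -603.2 + 1363.4 = 760.2
Net primary income = 663.8 - 902.6 = -238.8
Net secondary income = -290.7
Current account = 760.2 + (-238.8) + (-290.7) = 230.7
Financial account = -(230.7 + 102.8) = -333.5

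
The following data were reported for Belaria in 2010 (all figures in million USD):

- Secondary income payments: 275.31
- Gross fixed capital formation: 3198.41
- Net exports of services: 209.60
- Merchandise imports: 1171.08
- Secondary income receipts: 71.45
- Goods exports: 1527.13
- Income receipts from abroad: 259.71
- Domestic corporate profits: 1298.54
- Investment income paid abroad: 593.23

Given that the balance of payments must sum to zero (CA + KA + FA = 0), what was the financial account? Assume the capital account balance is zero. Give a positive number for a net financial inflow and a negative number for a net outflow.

Goods balance = 1527.13 - 1171.08 = 356.05
Services balance = 209.60
Trade balance (goods + services) = 356.05 + 209.60 = 565.65
Net primary income = 259.71 - 593.23 = -333.52
Net secondary income = 71.45 - 275.31 = -203.86
Current account = 565.65 + (-333.52) + (-203.86) = 28.27
Financial account = -(28.27) = -28.27

-28.27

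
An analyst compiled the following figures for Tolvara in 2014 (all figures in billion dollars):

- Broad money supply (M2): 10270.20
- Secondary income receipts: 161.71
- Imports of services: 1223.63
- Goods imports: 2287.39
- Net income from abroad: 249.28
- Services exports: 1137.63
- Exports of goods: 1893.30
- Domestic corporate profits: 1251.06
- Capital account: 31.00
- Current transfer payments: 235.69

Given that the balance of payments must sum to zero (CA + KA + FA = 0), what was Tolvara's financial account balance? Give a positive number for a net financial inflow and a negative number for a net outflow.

Goods balance = 1893.30 - 2287.39 = -394.09
Services balance = 1137.63 - 1223.63 = -86.00
Trade balance (goods + services) = -394.09 + (-86.00) = -480.09
Net primary income = 249.28
Net secondary income = 161.71 - 235.69 = -73.98
Current account = -480.09 + 249.28 + (-73.98) = -304.79
Financial account = -(-304.79 + 31.00) = 273.79

273.79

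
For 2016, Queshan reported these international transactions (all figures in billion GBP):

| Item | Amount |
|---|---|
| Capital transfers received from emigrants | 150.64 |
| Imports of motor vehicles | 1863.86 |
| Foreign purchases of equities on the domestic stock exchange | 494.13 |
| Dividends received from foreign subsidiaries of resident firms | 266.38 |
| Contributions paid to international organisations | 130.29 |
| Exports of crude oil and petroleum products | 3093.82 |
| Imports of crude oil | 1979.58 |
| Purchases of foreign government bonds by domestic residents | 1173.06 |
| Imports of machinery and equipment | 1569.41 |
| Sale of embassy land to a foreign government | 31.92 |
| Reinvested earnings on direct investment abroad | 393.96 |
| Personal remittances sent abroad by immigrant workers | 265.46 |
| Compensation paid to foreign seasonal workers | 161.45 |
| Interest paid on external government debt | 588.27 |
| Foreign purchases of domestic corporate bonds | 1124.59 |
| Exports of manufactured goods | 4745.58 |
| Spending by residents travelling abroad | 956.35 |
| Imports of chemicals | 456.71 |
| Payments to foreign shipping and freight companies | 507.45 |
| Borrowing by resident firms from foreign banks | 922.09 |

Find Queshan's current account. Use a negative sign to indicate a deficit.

Goods: -1569.41 + 4745.58 - 1863.86 - 456.71 - 1979.58 + 3093.82 = 1969.84
Services: -956.35 - 507.45 = -1463.80
Primary income: 393.96 - 588.27 - 161.45 + 266.38 = -89.38
Secondary income: -130.29 - 265.46 = -395.75
Current account = 1969.84 + (-1463.80) + (-89.38) + (-395.75) = 20.91
(Excluded from the current account — capital account: capital transfers received from emigrants 150.64, sale of embassy land to a foreign government 31.92; financial account: foreign purchases of equities on the domestic stock exchange 494.13, purchases of foreign government bonds by domestic residents 1173.06, foreign purchases of domestic corporate bonds 1124.59, borrowing by resident firms from foreign banks 922.09.)

20.91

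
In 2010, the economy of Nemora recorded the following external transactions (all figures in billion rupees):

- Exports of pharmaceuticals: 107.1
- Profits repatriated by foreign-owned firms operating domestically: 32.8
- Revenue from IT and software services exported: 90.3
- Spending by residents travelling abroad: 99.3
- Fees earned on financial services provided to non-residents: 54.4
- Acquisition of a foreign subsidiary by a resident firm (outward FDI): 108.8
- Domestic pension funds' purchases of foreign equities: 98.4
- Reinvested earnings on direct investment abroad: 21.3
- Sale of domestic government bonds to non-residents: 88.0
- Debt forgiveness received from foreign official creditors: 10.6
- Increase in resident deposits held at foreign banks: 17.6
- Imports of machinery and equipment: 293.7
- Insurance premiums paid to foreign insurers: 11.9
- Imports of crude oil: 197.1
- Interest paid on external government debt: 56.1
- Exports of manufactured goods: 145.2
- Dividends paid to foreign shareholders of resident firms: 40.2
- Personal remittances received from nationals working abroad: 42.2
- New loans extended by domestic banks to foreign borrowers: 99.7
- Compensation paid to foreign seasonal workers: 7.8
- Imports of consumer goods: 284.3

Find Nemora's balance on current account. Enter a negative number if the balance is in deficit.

Goods: -293.7 + 145.2 + 107.1 - 197.1 - 284.3 = -522.8
Services: 54.4 + 90.3 - 11.9 - 99.3 = 33.5
Primary income: -32.8 - 40.2 - 7.8 + 21.3 - 56.1 = -115.6
Secondary income: 42.2
Current account = (-522.8) + 33.5 + (-115.6) + 42.2 = -562.7
(Excluded from the current account — financial account: acquisition of a foreign subsidiary by a resident firm (outward FDI) 108.8, domestic pension funds' purchases of foreign equities 98.4, sale of domestic government bonds to non-residents 88.0, increase in resident deposits held at foreign banks 17.6, new loans extended by domestic banks to foreign borrowers 99.7; capital account: debt forgiveness received from foreign official creditors 10.6.)

-562.7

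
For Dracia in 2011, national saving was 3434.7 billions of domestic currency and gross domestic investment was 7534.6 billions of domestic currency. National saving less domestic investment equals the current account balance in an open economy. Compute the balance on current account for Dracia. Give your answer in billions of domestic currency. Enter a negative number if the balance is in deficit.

CA = S - I = 3434.7 - 7534.6 = -4099.9

-4099.9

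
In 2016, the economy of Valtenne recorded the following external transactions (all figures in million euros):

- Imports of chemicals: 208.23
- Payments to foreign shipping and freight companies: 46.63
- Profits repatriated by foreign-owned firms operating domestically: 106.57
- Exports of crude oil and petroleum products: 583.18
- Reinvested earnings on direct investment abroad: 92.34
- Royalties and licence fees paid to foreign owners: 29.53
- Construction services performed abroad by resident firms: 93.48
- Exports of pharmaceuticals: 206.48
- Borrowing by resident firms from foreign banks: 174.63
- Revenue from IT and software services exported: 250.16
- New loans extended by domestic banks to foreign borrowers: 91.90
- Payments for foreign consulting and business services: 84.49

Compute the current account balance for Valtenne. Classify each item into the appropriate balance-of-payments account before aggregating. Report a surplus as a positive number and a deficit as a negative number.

750.19

Goods: 206.48 + 583.18 - 208.23 = 581.43
Services: 250.16 - 29.53 - 84.49 - 46.63 + 93.48 = 182.99
Primary income: -106.57 + 92.34 = -14.23
Current account = 581.43 + 182.99 + (-14.23) = 750.19
(Excluded from the current account — financial account: borrowing by resident firms from foreign banks 174.63, new loans extended by domestic banks to foreign borrowers 91.90.)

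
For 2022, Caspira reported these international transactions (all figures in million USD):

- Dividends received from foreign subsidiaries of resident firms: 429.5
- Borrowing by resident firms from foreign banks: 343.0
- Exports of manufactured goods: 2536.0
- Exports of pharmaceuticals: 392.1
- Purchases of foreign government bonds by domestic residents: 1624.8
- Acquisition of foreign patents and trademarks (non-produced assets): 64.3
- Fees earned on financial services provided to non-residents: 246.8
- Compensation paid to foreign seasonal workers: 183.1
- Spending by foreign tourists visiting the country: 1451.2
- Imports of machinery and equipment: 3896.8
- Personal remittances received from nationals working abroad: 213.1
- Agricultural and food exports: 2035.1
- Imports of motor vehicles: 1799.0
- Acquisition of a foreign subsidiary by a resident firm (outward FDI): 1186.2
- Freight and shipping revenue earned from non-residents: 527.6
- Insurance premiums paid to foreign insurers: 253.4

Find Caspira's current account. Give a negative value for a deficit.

Goods: 2536.0 - 3896.8 + 2035.1 + 392.1 - 1799.0 = -732.6
Services: 527.6 + 246.8 + 1451.2 - 253.4 = 1972.2
Primary income: 429.5 - 183.1 = 246.4
Secondary income: 213.1
Current account = (-732.6) + 1972.2 + 246.4 + 213.1 = 1699.1
(Excluded from the current account — financial account: borrowing by resident firms from foreign banks 343.0, purchases of foreign government bonds by domestic residents 1624.8, acquisition of a foreign subsidiary by a resident firm (outward FDI) 1186.2; capital account: acquisition of foreign patents and trademarks (non-produced assets) 64.3.)

1699.1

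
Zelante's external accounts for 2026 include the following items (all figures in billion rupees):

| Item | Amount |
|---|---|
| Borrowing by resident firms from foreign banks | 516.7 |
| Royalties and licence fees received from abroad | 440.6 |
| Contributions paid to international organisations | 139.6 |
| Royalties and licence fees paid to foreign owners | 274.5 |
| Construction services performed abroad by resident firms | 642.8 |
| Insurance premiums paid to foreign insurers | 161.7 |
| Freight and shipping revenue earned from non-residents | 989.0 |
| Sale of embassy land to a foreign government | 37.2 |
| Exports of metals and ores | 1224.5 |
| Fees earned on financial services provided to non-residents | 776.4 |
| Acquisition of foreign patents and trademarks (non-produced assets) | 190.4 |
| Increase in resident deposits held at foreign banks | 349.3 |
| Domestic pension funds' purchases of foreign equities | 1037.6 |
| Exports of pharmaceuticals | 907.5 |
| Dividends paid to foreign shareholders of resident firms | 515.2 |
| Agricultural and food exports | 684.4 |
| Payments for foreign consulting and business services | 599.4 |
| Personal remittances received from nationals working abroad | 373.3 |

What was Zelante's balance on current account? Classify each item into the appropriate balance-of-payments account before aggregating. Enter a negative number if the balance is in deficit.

4348.1

Goods: 907.5 + 1224.5 + 684.4 = 2816.4
Services: -161.7 + 440.6 + 776.4 + 989.0 + 642.8 - 274.5 - 599.4 = 1813.2
Primary income: -515.2
Secondary income: 373.3 - 139.6 = 233.7
Current account = 2816.4 + 1813.2 + (-515.2) + 233.7 = 4348.1
(Excluded from the current account — financial account: borrowing by resident firms from foreign banks 516.7, increase in resident deposits held at foreign banks 349.3, domestic pension funds' purchases of foreign equities 1037.6; capital account: sale of embassy land to a foreign government 37.2, acquisition of foreign patents and trademarks (non-produced assets) 190.4.)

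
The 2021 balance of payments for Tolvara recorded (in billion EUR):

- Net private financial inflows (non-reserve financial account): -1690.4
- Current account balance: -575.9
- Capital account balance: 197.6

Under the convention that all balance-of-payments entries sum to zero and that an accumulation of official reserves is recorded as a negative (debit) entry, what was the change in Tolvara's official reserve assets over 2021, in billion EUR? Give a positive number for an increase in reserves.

Official reserve transactions balance = -((-575.9) + 197.6 + (-1690.4)) = 2068.7
An accumulation of reserves is recorded as a debit (negative entry), so the change in the stock of reserves is the negative of that balance.
Change in official reserves = -(2068.7) = -2068.7

-2068.7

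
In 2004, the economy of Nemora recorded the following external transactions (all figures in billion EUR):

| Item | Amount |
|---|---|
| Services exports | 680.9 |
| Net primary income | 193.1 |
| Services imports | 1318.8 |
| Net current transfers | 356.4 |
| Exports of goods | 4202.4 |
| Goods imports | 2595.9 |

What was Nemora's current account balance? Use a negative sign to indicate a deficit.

1518.1

Goods balance = 4202.4 - 2595.9 = 1606.5
Services balance = 680.9 - 1318.8 = -637.9
Trade balance (goods + services) = 1606.5 + (-637.9) = 968.6
Net primary income = 193.1
Net secondary income = 356.4
Current account = 968.6 + 193.1 + 356.4 = 1518.1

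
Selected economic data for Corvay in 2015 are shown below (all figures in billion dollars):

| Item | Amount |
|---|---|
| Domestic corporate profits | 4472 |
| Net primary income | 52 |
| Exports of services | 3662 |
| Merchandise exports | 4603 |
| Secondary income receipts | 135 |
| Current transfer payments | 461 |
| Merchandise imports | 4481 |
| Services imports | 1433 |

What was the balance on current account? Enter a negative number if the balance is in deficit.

2077

Goods balance = 4603 - 4481 = 122
Services balance = 3662 - 1433 = 2229
Trade balance (goods + services) = 122 + 2229 = 2351
Net primary income = 52
Net secondary income = 135 - 461 = -326
Current account = 2351 + 52 + (-326) = 2077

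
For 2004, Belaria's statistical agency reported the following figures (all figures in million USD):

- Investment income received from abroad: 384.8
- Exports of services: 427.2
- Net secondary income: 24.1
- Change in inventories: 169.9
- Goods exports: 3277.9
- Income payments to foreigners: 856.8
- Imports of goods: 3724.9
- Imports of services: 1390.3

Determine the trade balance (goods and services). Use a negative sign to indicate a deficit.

Goods balance = 3277.9 - 3724.9 = -447.0
Services balance = 427.2 - 1390.3 = -963.1
Trade balance (goods + services) = -447.0 + (-963.1) = -1410.1

-1410.1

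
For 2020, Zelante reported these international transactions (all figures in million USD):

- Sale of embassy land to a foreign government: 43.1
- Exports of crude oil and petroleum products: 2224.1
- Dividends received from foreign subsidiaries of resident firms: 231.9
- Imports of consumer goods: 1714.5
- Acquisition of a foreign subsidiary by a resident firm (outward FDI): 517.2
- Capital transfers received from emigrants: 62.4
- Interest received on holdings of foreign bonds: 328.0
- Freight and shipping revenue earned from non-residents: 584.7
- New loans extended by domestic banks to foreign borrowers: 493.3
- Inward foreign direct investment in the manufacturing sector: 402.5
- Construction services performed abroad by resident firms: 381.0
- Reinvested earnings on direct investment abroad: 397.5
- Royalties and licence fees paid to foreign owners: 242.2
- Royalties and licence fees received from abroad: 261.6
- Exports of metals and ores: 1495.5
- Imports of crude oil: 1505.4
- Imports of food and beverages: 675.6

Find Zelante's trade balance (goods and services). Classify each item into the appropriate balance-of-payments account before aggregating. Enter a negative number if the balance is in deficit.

809.2

Goods: 1495.5 - 1505.4 - 675.6 + 2224.1 - 1714.5 = -175.9
Services: 261.6 + 584.7 - 242.2 + 381.0 = 985.1
Trade balance = -175.9 + 985.1 = 809.2
(Excluded from the trade balance — capital account: sale of embassy land to a foreign government 43.1, capital transfers received from emigrants 62.4; primary income: dividends received from foreign subsidiaries of resident firms 231.9, interest received on holdings of foreign bonds 328.0, reinvested earnings on direct investment abroad 397.5; financial account: acquisition of a foreign subsidiary by a resident firm (outward FDI) 517.2, new loans extended by domestic banks to foreign borrowers 493.3, inward foreign direct investment in the manufacturing sector 402.5.)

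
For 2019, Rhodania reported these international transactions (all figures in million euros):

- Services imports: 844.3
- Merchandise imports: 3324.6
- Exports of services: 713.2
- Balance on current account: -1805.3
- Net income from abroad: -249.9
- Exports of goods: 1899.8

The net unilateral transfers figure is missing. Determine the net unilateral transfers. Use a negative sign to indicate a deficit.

0.5

Current account = goods balance + services balance + net primary income + net secondary income
Sum of the known components = -1805.8
Net unilateral transfers = CA - (known components) = -1805.3 - (-1805.8) = 0.5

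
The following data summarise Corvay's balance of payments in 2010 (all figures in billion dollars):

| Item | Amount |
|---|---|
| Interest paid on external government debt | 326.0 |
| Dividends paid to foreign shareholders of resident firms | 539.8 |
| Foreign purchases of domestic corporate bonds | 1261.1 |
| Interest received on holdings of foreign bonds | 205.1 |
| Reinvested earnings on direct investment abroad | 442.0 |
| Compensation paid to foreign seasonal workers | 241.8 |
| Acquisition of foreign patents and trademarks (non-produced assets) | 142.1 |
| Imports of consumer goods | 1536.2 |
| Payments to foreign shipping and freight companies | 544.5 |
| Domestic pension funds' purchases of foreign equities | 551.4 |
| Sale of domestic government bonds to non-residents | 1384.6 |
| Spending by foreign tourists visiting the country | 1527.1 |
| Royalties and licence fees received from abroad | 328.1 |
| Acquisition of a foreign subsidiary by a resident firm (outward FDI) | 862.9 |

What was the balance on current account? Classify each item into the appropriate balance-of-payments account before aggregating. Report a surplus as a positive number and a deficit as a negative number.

Goods: -1536.2
Services: 1527.1 - 544.5 + 328.1 = 1310.7
Primary income: -539.8 + 442.0 - 241.8 - 326.0 + 205.1 = -460.5
Current account = (-1536.2) + 1310.7 + (-460.5) = -686.0
(Excluded from the current account — financial account: foreign purchases of domestic corporate bonds 1261.1, domestic pension funds' purchases of foreign equities 551.4, sale of domestic government bonds to non-residents 1384.6, acquisition of a foreign subsidiary by a resident firm (outward FDI) 862.9; capital account: acquisition of foreign patents and trademarks (non-produced assets) 142.1.)

-686.0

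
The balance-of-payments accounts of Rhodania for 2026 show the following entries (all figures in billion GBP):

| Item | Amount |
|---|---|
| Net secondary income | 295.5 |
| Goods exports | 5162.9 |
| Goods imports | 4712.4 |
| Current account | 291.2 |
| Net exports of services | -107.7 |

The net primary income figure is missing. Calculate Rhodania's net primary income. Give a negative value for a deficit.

-347.1

Current account = goods balance + services balance + net primary income + net secondary income
Sum of the known components = 638.3
Net primary income = CA - (known components) = 291.2 - 638.3 = -347.1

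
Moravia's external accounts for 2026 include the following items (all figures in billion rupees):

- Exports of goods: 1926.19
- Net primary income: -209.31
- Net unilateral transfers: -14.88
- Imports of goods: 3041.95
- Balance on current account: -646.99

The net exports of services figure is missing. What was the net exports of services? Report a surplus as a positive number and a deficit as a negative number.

692.96

Current account = goods balance + services balance + net primary income + net secondary income
Sum of the known components = -1339.95
Net exports of services = CA - (known components) = -646.99 - (-1339.95) = 692.96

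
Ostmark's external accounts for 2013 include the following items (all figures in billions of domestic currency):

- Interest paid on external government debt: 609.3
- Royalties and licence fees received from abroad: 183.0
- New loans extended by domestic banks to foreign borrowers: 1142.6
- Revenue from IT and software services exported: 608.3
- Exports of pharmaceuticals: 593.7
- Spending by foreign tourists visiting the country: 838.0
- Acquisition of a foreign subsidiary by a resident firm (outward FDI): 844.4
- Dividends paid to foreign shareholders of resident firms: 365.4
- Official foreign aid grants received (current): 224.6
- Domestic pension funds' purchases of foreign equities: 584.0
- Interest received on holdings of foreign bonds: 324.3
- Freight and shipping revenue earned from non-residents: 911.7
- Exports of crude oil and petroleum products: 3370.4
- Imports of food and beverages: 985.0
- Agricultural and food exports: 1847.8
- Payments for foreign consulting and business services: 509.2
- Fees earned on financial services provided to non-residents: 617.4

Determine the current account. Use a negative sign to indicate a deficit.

Goods: 593.7 + 1847.8 + 3370.4 - 985.0 = 4826.9
Services: 183.0 + 608.3 + 911.7 + 838.0 + 617.4 - 509.2 = 2649.2
Primary income: 324.3 - 609.3 - 365.4 = -650.4
Secondary income: 224.6
Current account = 4826.9 + 2649.2 + (-650.4) + 224.6 = 7050.3
(Excluded from the current account — financial account: new loans extended by domestic banks to foreign borrowers 1142.6, acquisition of a foreign subsidiary by a resident firm (outward FDI) 844.4, domestic pension funds' purchases of foreign equities 584.0.)

7050.3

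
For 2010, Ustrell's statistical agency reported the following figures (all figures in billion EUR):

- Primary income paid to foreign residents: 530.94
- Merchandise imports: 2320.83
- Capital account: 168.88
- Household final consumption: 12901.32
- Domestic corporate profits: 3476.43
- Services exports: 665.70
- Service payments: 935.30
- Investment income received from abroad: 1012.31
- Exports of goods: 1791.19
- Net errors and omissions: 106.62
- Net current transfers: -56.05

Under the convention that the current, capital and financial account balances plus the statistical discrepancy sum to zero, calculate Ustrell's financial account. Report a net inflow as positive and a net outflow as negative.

98.42

Goods balance = 1791.19 - 2320.83 = -529.64
Services balance = 665.70 - 935.30 = -269.60
Trade balance (goods + services) = -529.64 + (-269.60) = -799.24
Net primary income = 1012.31 - 530.94 = 481.37
Net secondary income = -56.05
Current account = -799.24 + 481.37 + (-56.05) = -373.92
Financial account = -(-373.92 + 168.88 + 106.62) = 98.42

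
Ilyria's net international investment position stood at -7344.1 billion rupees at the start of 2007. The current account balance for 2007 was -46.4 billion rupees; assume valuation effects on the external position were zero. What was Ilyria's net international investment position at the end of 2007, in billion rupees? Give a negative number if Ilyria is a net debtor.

With no valuation effects, change in NIIP = current account = -46.4
End-of-year NIIP = -7344.1 + (-46.4) = -7390.5

-7390.5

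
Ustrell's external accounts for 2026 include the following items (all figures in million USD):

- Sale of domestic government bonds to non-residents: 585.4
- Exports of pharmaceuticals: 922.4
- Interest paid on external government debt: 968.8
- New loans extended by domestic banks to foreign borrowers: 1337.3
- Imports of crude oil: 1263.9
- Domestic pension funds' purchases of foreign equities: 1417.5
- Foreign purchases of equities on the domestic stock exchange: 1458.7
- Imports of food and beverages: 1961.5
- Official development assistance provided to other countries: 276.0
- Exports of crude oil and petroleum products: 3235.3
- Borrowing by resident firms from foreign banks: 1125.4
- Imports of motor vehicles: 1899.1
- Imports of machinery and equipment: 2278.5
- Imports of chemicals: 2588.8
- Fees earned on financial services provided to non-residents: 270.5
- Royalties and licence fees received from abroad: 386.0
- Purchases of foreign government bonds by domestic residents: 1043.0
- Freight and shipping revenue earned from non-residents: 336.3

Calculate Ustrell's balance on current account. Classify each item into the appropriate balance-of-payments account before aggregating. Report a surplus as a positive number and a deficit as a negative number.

Goods: -2278.5 - 1961.5 + 3235.3 - 2588.8 + 922.4 - 1899.1 - 1263.9 = -5834.1
Services: 386.0 + 336.3 + 270.5 = 992.8
Primary income: -968.8
Secondary income: -276.0
Current account = (-5834.1) + 992.8 + (-968.8) + (-276.0) = -6086.1
(Excluded from the current account — financial account: sale of domestic government bonds to non-residents 585.4, new loans extended by domestic banks to foreign borrowers 1337.3, domestic pension funds' purchases of foreign equities 1417.5, foreign purchases of equities on the domestic stock exchange 1458.7, borrowing by resident firms from foreign banks 1125.4, purchases of foreign government bonds by domestic residents 1043.0.)

-6086.1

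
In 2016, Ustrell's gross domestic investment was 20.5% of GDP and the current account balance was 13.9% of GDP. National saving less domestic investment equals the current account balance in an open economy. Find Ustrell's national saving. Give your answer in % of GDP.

34.4

S - I = CA (net lending to the rest of the world).
S = I + CA = 20.5 + 13.9 = 34.4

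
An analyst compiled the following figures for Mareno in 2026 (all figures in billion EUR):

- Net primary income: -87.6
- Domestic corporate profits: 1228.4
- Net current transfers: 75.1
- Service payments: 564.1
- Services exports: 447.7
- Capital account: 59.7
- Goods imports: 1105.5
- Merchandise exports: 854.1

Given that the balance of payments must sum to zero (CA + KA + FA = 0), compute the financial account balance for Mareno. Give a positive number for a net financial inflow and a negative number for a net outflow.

320.6

Goods balance = 854.1 - 1105.5 = -251.4
Services balance = 447.7 - 564.1 = -116.4
Trade balance (goods + services) = -251.4 + (-116.4) = -367.8
Net primary income = -87.6
Net secondary income = 75.1
Current account = -367.8 + (-87.6) + 75.1 = -380.3
Financial account = -(-380.3 + 59.7) = 320.6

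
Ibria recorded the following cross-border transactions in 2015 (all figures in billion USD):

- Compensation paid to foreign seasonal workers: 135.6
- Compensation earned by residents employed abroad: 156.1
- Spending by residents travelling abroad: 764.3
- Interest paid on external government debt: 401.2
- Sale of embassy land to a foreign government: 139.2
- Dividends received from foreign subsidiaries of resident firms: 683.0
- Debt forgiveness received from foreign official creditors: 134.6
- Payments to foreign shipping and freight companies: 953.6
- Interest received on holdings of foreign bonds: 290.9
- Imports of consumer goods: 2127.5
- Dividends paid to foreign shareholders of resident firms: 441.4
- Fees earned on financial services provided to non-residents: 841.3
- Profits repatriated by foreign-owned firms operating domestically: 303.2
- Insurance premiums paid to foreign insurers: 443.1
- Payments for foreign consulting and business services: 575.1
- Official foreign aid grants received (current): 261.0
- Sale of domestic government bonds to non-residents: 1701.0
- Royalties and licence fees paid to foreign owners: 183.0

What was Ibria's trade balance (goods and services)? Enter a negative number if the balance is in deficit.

-4205.3

Goods: -2127.5
Services: -764.3 - 953.6 - 575.1 + 841.3 - 443.1 - 183.0 = -2077.8
Trade balance = -2127.5 + (-2077.8) = -4205.3
(Excluded from the trade balance — primary income: compensation paid to foreign seasonal workers 135.6, compensation earned by residents employed abroad 156.1, interest paid on external government debt 401.2, dividends received from foreign subsidiaries of resident firms 683.0, interest received on holdings of foreign bonds 290.9, dividends paid to foreign shareholders of resident firms 441.4, profits repatriated by foreign-owned firms operating domestically 303.2; capital account: sale of embassy land to a foreign government 139.2, debt forgiveness received from foreign official creditors 134.6; secondary income: official foreign aid grants received (current) 261.0; financial account: sale of domestic government bonds to non-residents 1701.0.)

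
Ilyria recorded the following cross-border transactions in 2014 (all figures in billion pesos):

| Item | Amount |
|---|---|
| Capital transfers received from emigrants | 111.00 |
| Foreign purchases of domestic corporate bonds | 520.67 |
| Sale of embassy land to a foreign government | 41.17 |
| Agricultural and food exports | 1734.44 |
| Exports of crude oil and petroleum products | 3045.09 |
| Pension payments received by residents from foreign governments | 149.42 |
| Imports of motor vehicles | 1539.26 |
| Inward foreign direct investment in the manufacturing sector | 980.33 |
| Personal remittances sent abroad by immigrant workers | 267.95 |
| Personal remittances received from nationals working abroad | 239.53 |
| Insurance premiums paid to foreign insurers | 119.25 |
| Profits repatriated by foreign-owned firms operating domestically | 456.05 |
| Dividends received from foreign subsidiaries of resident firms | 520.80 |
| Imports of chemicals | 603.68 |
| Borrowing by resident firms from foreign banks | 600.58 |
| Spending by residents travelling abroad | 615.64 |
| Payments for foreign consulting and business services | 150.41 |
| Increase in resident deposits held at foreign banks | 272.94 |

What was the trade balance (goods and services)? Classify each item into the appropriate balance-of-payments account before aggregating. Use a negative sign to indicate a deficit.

Goods: -603.68 - 1539.26 + 1734.44 + 3045.09 = 2636.59
Services: -615.64 - 150.41 - 119.25 = -885.30
Trade balance = 2636.59 + (-885.30) = 1751.29
(Excluded from the trade balance — capital account: capital transfers received from emigrants 111.00, sale of embassy land to a foreign government 41.17; financial account: foreign purchases of domestic corporate bonds 520.67, inward foreign direct investment in the manufacturing sector 980.33, borrowing by resident firms from foreign banks 600.58, increase in resident deposits held at foreign banks 272.94; secondary income: pension payments received by residents from foreign governments 149.42, personal remittances sent abroad by immigrant workers 267.95, personal remittances received from nationals working abroad 239.53; primary income: profits repatriated by foreign-owned firms operating domestically 456.05, dividends received from foreign subsidiaries of resident firms 520.80.)

1751.29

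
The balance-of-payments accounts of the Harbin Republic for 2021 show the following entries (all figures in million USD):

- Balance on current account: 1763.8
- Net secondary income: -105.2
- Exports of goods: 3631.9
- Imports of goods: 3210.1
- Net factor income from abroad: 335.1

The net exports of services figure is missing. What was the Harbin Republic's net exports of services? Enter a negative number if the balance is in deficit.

Current account = goods balance + services balance + net primary income + net secondary income
Sum of the known components = 651.7
Net exports of services = CA - (known components) = 1763.8 - 651.7 = 1112.1

1112.1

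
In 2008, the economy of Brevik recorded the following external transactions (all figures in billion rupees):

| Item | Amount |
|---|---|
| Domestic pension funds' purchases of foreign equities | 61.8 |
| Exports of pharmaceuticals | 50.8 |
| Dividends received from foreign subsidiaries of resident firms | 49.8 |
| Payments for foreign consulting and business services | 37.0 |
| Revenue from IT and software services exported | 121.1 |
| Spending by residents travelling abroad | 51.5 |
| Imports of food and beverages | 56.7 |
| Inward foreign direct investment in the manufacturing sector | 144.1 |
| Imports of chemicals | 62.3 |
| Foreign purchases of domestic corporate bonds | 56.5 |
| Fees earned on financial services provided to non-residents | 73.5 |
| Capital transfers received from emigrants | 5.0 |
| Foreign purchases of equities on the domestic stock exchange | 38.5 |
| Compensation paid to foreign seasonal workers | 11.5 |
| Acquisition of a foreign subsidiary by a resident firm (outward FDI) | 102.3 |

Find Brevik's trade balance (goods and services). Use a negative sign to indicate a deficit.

37.9

Goods: 50.8 - 62.3 - 56.7 = -68.2
Services: -51.5 + 121.1 + 73.5 - 37.0 = 106.1
Trade balance = -68.2 + 106.1 = 37.9
(Excluded from the trade balance — financial account: domestic pension funds' purchases of foreign equities 61.8, inward foreign direct investment in the manufacturing sector 144.1, foreign purchases of domestic corporate bonds 56.5, foreign purchases of equities on the domestic stock exchange 38.5, acquisition of a foreign subsidiary by a resident firm (outward FDI) 102.3; primary income: dividends received from foreign subsidiaries of resident firms 49.8, compensation paid to foreign seasonal workers 11.5; capital account: capital transfers received from emigrants 5.0.)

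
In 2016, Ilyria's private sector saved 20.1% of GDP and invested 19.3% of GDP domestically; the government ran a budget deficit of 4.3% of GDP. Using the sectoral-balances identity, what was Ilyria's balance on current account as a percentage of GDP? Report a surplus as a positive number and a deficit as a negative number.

By the sectoral-balances identity, CA = (S_private - I) + (T - G).
Private balance = 20.1 - 19.3 = 0.8
Government balance (T - G) = -4.3
CA = 0.8 + (-4.3) = -3.5

-3.5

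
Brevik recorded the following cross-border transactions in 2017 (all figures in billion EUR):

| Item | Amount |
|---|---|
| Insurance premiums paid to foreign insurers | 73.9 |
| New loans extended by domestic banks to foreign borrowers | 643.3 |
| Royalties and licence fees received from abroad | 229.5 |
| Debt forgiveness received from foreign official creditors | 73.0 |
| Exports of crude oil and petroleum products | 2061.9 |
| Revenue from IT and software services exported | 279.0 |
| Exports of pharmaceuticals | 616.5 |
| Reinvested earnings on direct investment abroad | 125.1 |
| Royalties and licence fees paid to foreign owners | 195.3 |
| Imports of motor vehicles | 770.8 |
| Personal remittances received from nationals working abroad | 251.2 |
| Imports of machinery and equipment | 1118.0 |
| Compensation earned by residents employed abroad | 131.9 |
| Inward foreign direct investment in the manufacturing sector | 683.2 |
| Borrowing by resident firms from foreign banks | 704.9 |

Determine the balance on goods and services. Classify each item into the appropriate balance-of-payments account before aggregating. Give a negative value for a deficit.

Goods: 2061.9 - 1118.0 - 770.8 + 616.5 = 789.6
Services: 229.5 - 73.9 - 195.3 + 279.0 = 239.3
Trade balance = 789.6 + 239.3 = 1028.9
(Excluded from the trade balance — financial account: new loans extended by domestic banks to foreign borrowers 643.3, inward foreign direct investment in the manufacturing sector 683.2, borrowing by resident firms from foreign banks 704.9; capital account: debt forgiveness received from foreign official creditors 73.0; primary income: reinvested earnings on direct investment abroad 125.1, compensation earned by residents employed abroad 131.9; secondary income: personal remittances received from nationals working abroad 251.2.)

1028.9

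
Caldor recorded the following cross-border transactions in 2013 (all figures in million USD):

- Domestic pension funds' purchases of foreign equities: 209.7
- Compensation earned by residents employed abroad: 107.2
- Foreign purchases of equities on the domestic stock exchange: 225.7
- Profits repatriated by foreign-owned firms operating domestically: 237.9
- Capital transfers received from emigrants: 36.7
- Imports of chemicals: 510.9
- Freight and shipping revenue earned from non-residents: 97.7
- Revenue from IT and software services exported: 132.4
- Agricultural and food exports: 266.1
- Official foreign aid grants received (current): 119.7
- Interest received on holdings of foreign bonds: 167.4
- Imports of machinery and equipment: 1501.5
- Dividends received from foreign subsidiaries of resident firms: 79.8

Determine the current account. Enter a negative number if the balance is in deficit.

Goods: 266.1 - 510.9 - 1501.5 = -1746.3
Services: 132.4 + 97.7 = 230.1
Primary income: -237.9 + 167.4 + 79.8 + 107.2 = 116.5
Secondary income: 119.7
Current account = (-1746.3) + 230.1 + 116.5 + 119.7 = -1280.0
(Excluded from the current account — financial account: domestic pension funds' purchases of foreign equities 209.7, foreign purchases of equities on the domestic stock exchange 225.7; capital account: capital transfers received from emigrants 36.7.)

-1280.0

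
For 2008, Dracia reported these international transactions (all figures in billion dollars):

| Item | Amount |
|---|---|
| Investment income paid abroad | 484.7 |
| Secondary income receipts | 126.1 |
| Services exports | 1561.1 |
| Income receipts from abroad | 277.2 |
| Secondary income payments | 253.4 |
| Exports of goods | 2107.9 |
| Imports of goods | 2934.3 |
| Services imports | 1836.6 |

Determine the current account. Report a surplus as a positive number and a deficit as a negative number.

-1436.7

Goods balance = 2107.9 - 2934.3 = -826.4
Services balance = 1561.1 - 1836.6 = -275.5
Trade balance (goods + services) = -826.4 + (-275.5) = -1101.9
Net primary income = 277.2 - 484.7 = -207.5
Net secondary income = 126.1 - 253.4 = -127.3
Current account = -1101.9 + (-207.5) + (-127.3) = -1436.7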